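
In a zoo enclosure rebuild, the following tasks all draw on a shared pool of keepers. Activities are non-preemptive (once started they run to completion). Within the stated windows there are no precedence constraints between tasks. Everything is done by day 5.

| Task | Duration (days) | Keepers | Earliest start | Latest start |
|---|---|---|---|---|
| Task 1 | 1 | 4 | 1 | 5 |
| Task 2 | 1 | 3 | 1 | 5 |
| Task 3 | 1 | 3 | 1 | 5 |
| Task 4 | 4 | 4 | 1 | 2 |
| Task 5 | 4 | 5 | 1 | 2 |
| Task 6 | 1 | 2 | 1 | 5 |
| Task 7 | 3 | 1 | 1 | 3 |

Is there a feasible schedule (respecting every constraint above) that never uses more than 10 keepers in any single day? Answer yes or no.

Total keeper-days = 51; over 5 days the average is 51/5 > 10, so some day must exceed 10.

no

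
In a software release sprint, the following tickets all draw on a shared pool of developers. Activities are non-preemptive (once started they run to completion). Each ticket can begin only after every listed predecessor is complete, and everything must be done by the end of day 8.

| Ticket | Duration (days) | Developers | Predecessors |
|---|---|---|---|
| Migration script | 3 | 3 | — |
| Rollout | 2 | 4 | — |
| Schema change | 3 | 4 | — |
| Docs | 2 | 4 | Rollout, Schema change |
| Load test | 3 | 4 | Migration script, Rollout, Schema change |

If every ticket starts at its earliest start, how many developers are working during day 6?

4

At early start, day 6 has: Load test.
Demand: 4 = 4.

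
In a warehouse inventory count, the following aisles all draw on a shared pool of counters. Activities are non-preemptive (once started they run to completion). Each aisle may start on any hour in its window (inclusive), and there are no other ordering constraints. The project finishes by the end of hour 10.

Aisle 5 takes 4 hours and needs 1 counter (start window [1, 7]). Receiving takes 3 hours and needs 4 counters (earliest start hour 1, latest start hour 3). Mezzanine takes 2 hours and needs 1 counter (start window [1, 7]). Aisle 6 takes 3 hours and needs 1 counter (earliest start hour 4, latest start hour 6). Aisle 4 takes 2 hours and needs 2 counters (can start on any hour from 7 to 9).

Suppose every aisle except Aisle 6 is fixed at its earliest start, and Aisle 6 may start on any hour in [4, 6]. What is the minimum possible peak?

6

Aisle 6@4: h1:6  h2:6  h3:5  h4:2  h5:1  h6:1  h7:2  h8:2  h9:0  h10:0 → peak 6
Aisle 6@5: h1:6  h2:6  h3:5  h4:1  h5:1  h6:1  h7:3  h8:2  h9:0  h10:0 → peak 6
Aisle 6@6: h1:6  h2:6  h3:5  h4:1  h5:0  h6:1  h7:3  h8:3  h9:0  h10:0 → peak 6
Best is Aisle 6@4, peak 6.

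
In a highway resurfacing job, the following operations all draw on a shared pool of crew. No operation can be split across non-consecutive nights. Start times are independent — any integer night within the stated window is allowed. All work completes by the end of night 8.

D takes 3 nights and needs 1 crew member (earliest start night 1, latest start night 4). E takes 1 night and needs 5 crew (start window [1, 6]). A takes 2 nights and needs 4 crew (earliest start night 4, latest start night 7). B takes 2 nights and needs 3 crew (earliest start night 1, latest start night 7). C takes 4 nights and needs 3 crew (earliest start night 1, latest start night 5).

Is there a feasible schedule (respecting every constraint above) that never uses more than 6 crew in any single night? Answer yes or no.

Schedule D@1, E@1, A@6, B@4, C@2: n1:6  n2:4  n3:4  n4:6  n5:6  n6:4  n7:4  n8:0 — peak 6 ≤ 6.

yes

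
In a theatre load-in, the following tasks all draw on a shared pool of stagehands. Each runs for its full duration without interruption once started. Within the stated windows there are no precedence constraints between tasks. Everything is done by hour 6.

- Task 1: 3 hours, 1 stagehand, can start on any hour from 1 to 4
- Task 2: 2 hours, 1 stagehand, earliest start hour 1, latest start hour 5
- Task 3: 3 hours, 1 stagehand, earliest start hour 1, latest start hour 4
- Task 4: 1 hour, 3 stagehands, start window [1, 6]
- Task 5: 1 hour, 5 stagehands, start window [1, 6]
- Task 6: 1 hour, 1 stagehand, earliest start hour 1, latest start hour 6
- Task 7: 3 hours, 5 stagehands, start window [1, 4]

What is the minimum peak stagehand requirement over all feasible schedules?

6

Early-start (Task 1@1, Task 2@1, Task 3@1, Task 4@1, Task 5@1, Task 6@1, Task 7@1) gives peak 17: h1:17  h2:8  h3:7  h4:0  h5:0  h6:0.
Shift Task 3→4, Task 5→3, Task 7→4.
Schedule Task 1@1, Task 2@1, Task 3@4, Task 4@1, Task 5@3, Task 6@1, Task 7@4: h1:6  h2:2  h3:6  h4:6  h5:6  h6:6 — peak 6.
Total stagehand-hours = 32 over 6 hours ⇒ peak ≥ ⌈32/6⌉ = 6, so 6 is optimal.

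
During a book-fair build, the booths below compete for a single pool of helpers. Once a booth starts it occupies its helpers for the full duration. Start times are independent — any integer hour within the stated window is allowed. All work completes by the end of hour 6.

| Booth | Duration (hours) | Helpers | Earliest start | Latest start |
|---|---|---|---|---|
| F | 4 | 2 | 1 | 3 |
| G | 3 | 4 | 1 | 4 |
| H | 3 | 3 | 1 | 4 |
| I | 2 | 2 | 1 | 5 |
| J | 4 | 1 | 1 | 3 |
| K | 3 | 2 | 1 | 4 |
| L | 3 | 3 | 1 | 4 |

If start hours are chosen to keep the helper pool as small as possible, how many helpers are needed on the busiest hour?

Early-start (F@1, G@1, H@1, I@1, J@1, K@1, L@1) gives peak 17: h1:17  h2:17  h3:15  h4:3  h5:0  h6:0.
Shift H→4, I→5, L→4.
Schedule F@1, G@1, H@4, I@5, J@1, K@1, L@4: h1:9  h2:9  h3:9  h4:9  h5:8  h6:8 — peak 9.
Total helper-hours = 52 over 6 hours ⇒ peak ≥ ⌈52/6⌉ = 9, so 9 is optimal.

9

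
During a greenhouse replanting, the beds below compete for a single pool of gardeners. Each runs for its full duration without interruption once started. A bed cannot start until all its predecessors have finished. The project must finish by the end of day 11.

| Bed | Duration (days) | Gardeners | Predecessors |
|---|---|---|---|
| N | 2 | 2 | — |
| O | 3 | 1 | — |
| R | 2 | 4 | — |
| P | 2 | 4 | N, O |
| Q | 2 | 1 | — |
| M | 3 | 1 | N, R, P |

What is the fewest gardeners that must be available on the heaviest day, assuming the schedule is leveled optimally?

Early-start (N@1, O@1, R@1, P@4, Q@1, M@6) gives peak 8: d1:8  d2:8  d3:1  d4:4  d5:4  d6:1  d7:1  d8:1  d9:0  d10:0  d11:0.
Shift R→4, P→6, M→8.
Schedule N@1, O@1, R@4, P@6, Q@1, M@8: d1:4  d2:4  d3:1  d4:4  d5:4  d6:4  d7:4  d8:1  d9:1  d10:1  d11:0 — peak 4.

4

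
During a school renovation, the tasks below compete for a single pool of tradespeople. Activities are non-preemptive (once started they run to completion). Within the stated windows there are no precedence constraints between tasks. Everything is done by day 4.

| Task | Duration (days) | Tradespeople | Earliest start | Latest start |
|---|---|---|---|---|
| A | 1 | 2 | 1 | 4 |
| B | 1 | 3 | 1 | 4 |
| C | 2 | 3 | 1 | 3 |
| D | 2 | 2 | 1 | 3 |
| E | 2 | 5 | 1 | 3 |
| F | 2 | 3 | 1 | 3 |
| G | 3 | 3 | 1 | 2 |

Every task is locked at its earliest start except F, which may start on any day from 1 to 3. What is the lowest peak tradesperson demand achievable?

18

F@1: d1:21  d2:16  d3:3  d4:0 → peak 21
F@2: d1:18  d2:16  d3:6  d4:0 → peak 18
F@3: d1:18  d2:13  d3:6  d4:3 → peak 18
Best is F@2, peak 18.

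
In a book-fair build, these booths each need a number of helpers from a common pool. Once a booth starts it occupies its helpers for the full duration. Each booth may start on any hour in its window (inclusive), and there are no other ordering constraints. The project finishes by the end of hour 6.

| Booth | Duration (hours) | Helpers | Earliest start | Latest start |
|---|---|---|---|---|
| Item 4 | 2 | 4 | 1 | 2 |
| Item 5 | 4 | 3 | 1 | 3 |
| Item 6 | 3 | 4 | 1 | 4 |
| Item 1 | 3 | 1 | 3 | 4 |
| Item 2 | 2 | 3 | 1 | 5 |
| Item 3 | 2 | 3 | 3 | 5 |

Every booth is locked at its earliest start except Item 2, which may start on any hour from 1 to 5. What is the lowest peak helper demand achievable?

Item 2@1: h1:14  h2:14  h3:11  h4:7  h5:1  h6:0 → peak 14
Item 2@2: h1:11  h2:14  h3:14  h4:7  h5:1  h6:0 → peak 14
Item 2@3: h1:11  h2:11  h3:14  h4:10  h5:1  h6:0 → peak 14
Item 2@4: h1:11  h2:11  h3:11  h4:10  h5:4  h6:0 → peak 11
Item 2@5: h1:11  h2:11  h3:11  h4:7  h5:4  h6:3 → peak 11
Best is Item 2@4, peak 11.

11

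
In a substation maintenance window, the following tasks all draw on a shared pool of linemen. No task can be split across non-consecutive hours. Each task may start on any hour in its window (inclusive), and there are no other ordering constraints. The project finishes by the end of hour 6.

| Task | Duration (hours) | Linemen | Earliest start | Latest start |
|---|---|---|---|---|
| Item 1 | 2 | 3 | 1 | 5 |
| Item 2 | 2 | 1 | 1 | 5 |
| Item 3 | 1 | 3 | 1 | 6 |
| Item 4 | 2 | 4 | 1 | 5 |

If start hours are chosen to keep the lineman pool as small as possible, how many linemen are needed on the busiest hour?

4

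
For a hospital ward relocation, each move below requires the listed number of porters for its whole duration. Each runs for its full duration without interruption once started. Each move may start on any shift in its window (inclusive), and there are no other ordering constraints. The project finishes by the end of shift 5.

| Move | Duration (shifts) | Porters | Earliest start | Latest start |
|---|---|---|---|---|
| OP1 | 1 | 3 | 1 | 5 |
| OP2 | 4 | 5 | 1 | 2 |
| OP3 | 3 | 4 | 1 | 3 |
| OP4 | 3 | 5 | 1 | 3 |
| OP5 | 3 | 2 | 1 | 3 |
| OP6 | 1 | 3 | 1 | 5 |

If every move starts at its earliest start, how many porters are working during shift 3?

16

At early start, shift 3 has: OP2, OP3, OP4, OP5.
Demand: 5 + 4 + 5 + 2 = 16.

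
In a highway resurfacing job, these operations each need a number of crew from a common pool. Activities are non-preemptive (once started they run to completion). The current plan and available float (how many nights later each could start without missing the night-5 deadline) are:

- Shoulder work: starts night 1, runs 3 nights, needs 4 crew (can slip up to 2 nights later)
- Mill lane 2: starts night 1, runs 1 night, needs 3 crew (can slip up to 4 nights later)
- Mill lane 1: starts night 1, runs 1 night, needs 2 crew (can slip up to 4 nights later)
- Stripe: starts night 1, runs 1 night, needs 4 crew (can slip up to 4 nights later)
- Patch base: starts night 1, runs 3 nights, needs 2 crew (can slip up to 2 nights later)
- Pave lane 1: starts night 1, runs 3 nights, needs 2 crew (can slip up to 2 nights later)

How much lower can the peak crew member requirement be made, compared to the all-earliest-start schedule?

9

Early-start peak: n1:17  n2:8  n3:8  n4:0  n5:0 ⇒ 17.
Leveled (Shoulder work@1, Mill lane 2@1, Mill lane 1@2, Stripe@4, Patch base@2, Pave lane 1@3): n1:7  n2:8  n3:8  n4:8  n5:2 ⇒ 8.
Reduction 17 − 8 = 9.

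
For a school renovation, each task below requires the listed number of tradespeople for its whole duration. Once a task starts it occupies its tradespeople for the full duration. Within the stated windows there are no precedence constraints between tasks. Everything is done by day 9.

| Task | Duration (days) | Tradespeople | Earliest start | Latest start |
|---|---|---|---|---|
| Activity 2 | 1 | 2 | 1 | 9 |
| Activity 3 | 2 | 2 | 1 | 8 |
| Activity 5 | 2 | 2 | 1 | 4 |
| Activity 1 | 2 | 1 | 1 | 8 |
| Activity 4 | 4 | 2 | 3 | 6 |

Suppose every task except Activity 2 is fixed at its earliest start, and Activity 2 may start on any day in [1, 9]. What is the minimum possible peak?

5

Activity 2@1: d1:7  d2:5  d3:2  d4:2  d5:2  d6:2  d7:0  d8:0  d9:0 → peak 7
Activity 2@2: d1:5  d2:7  d3:2  d4:2  d5:2  d6:2  d7:0  d8:0  d9:0 → peak 7
Activity 2@3: d1:5  d2:5  d3:4  d4:2  d5:2  d6:2  d7:0  d8:0  d9:0 → peak 5
Activity 2@4: d1:5  d2:5  d3:2  d4:4  d5:2  d6:2  d7:0  d8:0  d9:0 → peak 5
Activity 2@5: d1:5  d2:5  d3:2  d4:2  d5:4  d6:2  d7:0  d8:0  d9:0 → peak 5
Activity 2@6: d1:5  d2:5  d3:2  d4:2  d5:2  d6:4  d7:0  d8:0  d9:0 → peak 5
Activity 2@7: d1:5  d2:5  d3:2  d4:2  d5:2  d6:2  d7:2  d8:0  d9:0 → peak 5
Activity 2@8: d1:5  d2:5  d3:2  d4:2  d5:2  d6:2  d7:0  d8:2  d9:0 → peak 5
Activity 2@9: d1:5  d2:5  d3:2  d4:2  d5:2  d6:2  d7:0  d8:0  d9:2 → peak 5
Best is Activity 2@3, peak 5.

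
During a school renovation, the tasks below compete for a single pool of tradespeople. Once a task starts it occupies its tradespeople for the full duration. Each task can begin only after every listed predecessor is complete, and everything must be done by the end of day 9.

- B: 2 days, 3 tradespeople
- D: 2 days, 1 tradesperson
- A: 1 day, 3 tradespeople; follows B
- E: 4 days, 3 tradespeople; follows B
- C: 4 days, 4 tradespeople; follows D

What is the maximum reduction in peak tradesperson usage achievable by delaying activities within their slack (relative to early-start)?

3

Early-start peak: d1:4  d2:4  d3:10  d4:7  d5:7  d6:7  d7:0  d8:0  d9:0 ⇒ 10.
Leveled (B@1, D@1, A@3, E@3, C@4): d1:4  d2:4  d3:6  d4:7  d5:7  d6:7  d7:4  d8:0  d9:0 ⇒ 7.
Reduction 10 − 7 = 3.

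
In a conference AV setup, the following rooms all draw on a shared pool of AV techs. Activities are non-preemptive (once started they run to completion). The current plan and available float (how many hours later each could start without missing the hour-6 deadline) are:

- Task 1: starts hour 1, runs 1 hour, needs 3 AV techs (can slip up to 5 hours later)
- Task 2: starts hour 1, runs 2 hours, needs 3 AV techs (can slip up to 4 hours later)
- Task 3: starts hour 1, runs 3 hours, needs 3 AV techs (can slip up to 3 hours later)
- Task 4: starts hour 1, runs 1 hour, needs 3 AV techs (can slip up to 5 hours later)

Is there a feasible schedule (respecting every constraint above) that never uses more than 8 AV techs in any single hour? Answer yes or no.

yes

Schedule Task 1@1, Task 2@1, Task 3@2, Task 4@3: h1:6  h2:6  h3:6  h4:3  h5:0  h6:0 — peak 6 ≤ 8.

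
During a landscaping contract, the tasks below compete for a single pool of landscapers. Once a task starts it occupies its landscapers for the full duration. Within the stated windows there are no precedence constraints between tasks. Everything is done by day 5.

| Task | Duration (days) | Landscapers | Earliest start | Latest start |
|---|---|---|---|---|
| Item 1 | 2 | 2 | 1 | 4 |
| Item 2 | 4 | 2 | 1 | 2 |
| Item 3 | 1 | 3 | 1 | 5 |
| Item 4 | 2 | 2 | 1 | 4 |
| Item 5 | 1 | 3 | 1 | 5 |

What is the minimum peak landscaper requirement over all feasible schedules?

5

Early-start (Item 1@1, Item 2@1, Item 3@1, Item 4@1, Item 5@1) gives peak 12: d1:12  d2:6  d3:2  d4:2  d5:0.
Shift Item 3→3, Item 4→4, Item 5→5.
Schedule Item 1@1, Item 2@1, Item 3@3, Item 4@4, Item 5@5: d1:4  d2:4  d3:5  d4:4  d5:5 — peak 5.
Total landscaper-days = 22 over 5 days ⇒ peak ≥ ⌈22/5⌉ = 5, so 5 is optimal.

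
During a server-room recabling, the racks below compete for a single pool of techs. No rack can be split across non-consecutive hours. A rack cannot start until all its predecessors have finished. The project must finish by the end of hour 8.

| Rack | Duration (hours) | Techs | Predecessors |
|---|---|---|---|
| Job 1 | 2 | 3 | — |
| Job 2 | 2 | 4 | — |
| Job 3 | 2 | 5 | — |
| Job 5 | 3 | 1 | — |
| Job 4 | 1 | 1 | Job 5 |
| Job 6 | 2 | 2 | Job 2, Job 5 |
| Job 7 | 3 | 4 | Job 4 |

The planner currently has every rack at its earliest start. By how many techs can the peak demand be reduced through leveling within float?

6

Early-start peak: h1:13  h2:13  h3:1  h4:3  h5:6  h6:4  h7:4  h8:0 ⇒ 13.
Leveled (Job 1@3, Job 2@4, Job 3@1, Job 5@1, Job 4@5, Job 6@6, Job 7@6): h1:6  h2:6  h3:4  h4:7  h5:5  h6:6  h7:6  h8:4 ⇒ 7.
Reduction 13 − 7 = 6.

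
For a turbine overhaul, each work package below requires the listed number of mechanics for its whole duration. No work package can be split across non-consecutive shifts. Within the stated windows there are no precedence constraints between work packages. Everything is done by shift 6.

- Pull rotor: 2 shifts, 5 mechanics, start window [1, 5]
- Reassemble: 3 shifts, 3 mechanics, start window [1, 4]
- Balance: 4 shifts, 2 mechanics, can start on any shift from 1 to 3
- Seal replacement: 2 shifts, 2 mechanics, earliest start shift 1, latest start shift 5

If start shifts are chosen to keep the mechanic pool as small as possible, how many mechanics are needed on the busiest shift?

Early-start (Pull rotor@1, Reassemble@1, Balance@1, Seal replacement@1) gives peak 12: s1:12  s2:12  s3:5  s4:2  s5:0  s6:0.
Shift Reassemble→3, Seal replacement→3.
Schedule Pull rotor@1, Reassemble@3, Balance@1, Seal replacement@3: s1:7  s2:7  s3:7  s4:7  s5:3  s6:0 — peak 7.

7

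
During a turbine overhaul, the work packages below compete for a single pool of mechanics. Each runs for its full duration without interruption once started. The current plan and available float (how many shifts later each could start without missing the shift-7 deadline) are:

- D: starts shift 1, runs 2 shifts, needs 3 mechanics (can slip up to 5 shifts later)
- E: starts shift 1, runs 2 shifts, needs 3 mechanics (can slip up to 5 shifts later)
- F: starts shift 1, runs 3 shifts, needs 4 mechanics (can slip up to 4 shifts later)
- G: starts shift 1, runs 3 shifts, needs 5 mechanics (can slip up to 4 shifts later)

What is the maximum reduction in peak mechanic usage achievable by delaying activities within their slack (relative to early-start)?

Early-start peak: s1:15  s2:15  s3:9  s4:0  s5:0  s6:0  s7:0 ⇒ 15.
Leveled (D@1, E@3, F@1, G@5): s1:7  s2:7  s3:7  s4:3  s5:5  s6:5  s7:5 ⇒ 7.
Reduction 15 − 7 = 8.

8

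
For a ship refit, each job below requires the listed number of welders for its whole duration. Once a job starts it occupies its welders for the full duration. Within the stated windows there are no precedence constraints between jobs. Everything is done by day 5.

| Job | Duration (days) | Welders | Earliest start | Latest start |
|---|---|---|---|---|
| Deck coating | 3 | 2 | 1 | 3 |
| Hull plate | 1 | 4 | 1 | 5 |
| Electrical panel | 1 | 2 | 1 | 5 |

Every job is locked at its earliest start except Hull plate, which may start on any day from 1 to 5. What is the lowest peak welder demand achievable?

4

Hull plate@1: d1:8  d2:2  d3:2  d4:0  d5:0 → peak 8
Hull plate@2: d1:4  d2:6  d3:2  d4:0  d5:0 → peak 6
Hull plate@3: d1:4  d2:2  d3:6  d4:0  d5:0 → peak 6
Hull plate@4: d1:4  d2:2  d3:2  d4:4  d5:0 → peak 4
Hull plate@5: d1:4  d2:2  d3:2  d4:0  d5:4 → peak 4
Best is Hull plate@4, peak 4.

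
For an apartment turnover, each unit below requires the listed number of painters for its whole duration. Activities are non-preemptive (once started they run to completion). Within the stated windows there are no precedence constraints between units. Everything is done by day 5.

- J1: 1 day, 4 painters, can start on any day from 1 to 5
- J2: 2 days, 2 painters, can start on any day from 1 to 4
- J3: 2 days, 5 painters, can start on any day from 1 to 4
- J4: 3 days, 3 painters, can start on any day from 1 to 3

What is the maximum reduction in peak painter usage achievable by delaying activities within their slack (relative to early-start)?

7

Early-start peak: d1:14  d2:10  d3:3  d4:0  d5:0 ⇒ 14.
Leveled (J1@1, J2@2, J3@4, J4@1): d1:7  d2:5  d3:5  d4:5  d5:5 ⇒ 7.
Reduction 14 − 7 = 7.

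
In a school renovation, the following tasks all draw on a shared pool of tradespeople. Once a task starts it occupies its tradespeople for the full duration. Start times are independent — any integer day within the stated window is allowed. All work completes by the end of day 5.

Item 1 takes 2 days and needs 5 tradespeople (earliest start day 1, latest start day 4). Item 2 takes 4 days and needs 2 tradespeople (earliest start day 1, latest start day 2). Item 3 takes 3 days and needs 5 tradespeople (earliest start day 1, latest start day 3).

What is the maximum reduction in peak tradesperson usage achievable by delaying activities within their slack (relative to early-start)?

5

Early-start peak: d1:12  d2:12  d3:7  d4:2  d5:0 ⇒ 12.
Leveled (Item 1@1, Item 2@1, Item 3@3): d1:7  d2:7  d3:7  d4:7  d5:5 ⇒ 7.
Reduction 12 − 7 = 5.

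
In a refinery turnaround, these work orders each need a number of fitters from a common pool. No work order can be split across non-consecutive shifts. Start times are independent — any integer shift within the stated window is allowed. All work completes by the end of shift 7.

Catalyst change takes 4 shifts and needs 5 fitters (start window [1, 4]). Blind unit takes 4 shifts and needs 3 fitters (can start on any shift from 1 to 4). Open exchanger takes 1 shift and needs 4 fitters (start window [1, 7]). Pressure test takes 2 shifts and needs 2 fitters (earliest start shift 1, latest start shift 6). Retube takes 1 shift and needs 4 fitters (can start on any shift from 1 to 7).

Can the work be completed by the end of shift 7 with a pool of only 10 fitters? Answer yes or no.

yes

Schedule Catalyst change@1, Blind unit@1, Open exchanger@5, Pressure test@5, Retube@6: s1:8  s2:8  s3:8  s4:8  s5:6  s6:6  s7:0 — peak 8 ≤ 10.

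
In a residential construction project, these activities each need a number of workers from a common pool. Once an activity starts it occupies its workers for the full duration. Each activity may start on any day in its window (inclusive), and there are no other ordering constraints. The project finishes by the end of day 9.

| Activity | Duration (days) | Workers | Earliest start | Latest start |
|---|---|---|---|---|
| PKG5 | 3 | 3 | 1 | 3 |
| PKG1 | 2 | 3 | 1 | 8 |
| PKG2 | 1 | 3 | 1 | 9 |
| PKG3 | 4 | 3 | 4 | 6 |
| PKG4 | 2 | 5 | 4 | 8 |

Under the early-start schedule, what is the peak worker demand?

Early-start schedule: PKG5@1, PKG1@1, PKG2@1, PKG3@4, PKG4@4.
Load per day: day 1: 9, day 2: 6, day 3: 3, day 4: 8, day 5: 8, day 6: 3, day 7: 3, day 8: 0, day 9: 0.
Peak is 9.

9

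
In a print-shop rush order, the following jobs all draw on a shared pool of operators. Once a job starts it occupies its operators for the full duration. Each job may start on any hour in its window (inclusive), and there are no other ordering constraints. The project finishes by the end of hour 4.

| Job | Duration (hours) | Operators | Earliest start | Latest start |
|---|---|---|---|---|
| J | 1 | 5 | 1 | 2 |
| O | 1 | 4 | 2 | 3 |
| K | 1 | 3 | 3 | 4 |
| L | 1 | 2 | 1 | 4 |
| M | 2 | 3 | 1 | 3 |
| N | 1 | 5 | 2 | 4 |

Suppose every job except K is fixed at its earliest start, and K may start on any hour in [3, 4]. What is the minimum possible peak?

12

K@3: h1:10  h2:12  h3:3  h4:0 → peak 12
K@4: h1:10  h2:12  h3:0  h4:3 → peak 12
Best is K@3, peak 12.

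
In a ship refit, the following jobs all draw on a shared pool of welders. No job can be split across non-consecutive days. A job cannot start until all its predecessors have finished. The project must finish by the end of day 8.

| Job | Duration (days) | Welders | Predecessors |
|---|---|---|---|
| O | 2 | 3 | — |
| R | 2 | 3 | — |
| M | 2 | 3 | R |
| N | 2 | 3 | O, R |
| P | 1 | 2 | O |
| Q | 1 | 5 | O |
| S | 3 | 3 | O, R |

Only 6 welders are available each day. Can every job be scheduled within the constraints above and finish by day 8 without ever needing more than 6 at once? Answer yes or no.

yes

Schedule O@1, R@1, M@3, N@3, P@5, Q@8, S@5: d1:6  d2:6  d3:6  d4:6  d5:5  d6:3  d7:3  d8:5 — peak 6 ≤ 6.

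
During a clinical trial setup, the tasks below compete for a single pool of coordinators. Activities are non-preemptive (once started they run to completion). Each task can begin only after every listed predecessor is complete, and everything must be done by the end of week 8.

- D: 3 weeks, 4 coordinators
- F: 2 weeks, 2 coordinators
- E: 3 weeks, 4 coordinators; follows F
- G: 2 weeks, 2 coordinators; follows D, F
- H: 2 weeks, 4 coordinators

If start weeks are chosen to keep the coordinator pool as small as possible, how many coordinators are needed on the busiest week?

6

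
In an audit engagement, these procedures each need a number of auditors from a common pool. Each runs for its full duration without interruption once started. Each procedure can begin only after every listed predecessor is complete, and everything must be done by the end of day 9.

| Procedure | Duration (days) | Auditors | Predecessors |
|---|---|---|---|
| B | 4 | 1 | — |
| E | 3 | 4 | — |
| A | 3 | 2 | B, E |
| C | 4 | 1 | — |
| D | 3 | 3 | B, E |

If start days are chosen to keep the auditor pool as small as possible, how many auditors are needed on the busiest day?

6

Schedule B@1, E@1, A@5, C@1, D@5: d1:6  d2:6  d3:6  d4:2  d5:5  d6:5  d7:5  d8:0  d9:0 — peak 6.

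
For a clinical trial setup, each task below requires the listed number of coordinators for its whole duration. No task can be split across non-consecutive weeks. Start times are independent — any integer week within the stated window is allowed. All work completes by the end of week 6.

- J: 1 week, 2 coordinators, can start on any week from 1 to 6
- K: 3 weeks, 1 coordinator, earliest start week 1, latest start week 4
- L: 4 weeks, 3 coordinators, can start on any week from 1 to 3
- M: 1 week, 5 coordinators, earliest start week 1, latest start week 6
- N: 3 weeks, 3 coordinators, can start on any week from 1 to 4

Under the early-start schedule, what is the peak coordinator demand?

14

Early-start schedule: J@1, K@1, L@1, M@1, N@1.
Load per week: week 1: 14, week 2: 7, week 3: 7, week 4: 3, week 5: 0, week 6: 0.
Peak is 14.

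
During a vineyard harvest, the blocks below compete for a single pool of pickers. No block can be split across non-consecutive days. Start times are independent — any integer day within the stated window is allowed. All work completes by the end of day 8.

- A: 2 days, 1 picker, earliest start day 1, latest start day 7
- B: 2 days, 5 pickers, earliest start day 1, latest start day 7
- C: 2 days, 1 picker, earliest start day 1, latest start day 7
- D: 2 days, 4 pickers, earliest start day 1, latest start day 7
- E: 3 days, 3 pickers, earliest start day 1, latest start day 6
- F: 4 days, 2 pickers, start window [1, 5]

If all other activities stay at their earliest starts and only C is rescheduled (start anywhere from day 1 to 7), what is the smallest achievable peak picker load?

15

C@1: d1:16  d2:16  d3:5  d4:2  d5:0  d6:0  d7:0  d8:0 → peak 16
C@2: d1:15  d2:16  d3:6  d4:2  d5:0  d6:0  d7:0  d8:0 → peak 16
C@3: d1:15  d2:15  d3:6  d4:3  d5:0  d6:0  d7:0  d8:0 → peak 15
C@4: d1:15  d2:15  d3:5  d4:3  d5:1  d6:0  d7:0  d8:0 → peak 15
C@5: d1:15  d2:15  d3:5  d4:2  d5:1  d6:1  d7:0  d8:0 → peak 15
C@6: d1:15  d2:15  d3:5  d4:2  d5:0  d6:1  d7:1  d8:0 → peak 15
C@7: d1:15  d2:15  d3:5  d4:2  d5:0  d6:0  d7:1  d8:1 → peak 15
Best is C@3, peak 15.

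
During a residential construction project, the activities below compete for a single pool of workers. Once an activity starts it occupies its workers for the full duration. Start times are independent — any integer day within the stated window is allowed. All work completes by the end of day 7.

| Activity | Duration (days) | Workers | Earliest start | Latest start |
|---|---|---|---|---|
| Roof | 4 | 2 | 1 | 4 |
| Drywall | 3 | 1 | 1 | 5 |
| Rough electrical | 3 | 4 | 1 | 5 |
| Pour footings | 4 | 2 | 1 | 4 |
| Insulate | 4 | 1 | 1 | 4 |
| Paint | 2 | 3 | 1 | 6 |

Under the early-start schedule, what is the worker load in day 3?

10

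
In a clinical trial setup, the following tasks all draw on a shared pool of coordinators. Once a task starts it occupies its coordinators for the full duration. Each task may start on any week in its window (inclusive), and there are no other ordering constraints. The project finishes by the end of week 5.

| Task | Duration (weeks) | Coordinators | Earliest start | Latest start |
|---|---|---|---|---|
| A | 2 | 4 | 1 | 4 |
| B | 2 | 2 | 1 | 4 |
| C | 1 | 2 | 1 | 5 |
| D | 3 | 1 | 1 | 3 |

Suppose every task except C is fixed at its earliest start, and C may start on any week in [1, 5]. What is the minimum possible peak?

7

C@1: w1:9  w2:7  w3:1  w4:0  w5:0 → peak 9
C@2: w1:7  w2:9  w3:1  w4:0  w5:0 → peak 9
C@3: w1:7  w2:7  w3:3  w4:0  w5:0 → peak 7
C@4: w1:7  w2:7  w3:1  w4:2  w5:0 → peak 7
C@5: w1:7  w2:7  w3:1  w4:0  w5:2 → peak 7
Best is C@3, peak 7.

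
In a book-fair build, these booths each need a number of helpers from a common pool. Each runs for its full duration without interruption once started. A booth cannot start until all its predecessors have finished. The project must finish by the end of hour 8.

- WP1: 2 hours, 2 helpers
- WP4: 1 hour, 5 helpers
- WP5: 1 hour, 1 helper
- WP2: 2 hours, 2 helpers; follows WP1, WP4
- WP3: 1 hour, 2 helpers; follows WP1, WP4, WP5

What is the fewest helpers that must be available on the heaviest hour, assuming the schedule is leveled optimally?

Early-start (WP1@1, WP4@1, WP5@1, WP2@3, WP3@3) gives peak 8: h1:8  h2:2  h3:4  h4:2  h5:0  h6:0  h7:0  h8:0.
Shift WP4→3, WP2→4, WP3→4.
Schedule WP1@1, WP4@3, WP5@1, WP2@4, WP3@4: h1:3  h2:2  h3:5  h4:4  h5:2  h6:0  h7:0  h8:0 — peak 5.

5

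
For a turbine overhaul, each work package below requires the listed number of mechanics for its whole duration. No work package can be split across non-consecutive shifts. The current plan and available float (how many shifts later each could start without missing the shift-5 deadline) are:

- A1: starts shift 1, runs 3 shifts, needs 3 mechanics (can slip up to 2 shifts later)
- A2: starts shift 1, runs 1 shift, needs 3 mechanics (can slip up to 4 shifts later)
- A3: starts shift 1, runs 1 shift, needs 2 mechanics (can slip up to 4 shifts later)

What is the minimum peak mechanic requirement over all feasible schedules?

3

Early-start (A1@1, A2@1, A3@1) gives peak 8: s1:8  s2:3  s3:3  s4:0  s5:0.
Shift A2→4, A3→5.
Schedule A1@1, A2@4, A3@5: s1:3  s2:3  s3:3  s4:3  s5:2 — peak 3.
Total mechanic-shifts = 14 over 5 shifts ⇒ peak ≥ ⌈14/5⌉ = 3, so 3 is optimal.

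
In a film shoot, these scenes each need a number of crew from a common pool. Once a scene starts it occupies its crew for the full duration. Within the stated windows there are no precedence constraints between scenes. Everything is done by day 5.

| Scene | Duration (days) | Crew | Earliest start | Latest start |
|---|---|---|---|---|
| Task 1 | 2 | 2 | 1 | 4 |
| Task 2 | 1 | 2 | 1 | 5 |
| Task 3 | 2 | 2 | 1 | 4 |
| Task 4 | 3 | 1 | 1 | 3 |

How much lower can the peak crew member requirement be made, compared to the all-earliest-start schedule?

Early-start peak: d1:7  d2:5  d3:1  d4:0  d5:0 ⇒ 7.
Leveled (Task 1@1, Task 2@3, Task 3@4, Task 4@1): d1:3  d2:3  d3:3  d4:2  d5:2 ⇒ 3.
Reduction 7 − 3 = 4.

4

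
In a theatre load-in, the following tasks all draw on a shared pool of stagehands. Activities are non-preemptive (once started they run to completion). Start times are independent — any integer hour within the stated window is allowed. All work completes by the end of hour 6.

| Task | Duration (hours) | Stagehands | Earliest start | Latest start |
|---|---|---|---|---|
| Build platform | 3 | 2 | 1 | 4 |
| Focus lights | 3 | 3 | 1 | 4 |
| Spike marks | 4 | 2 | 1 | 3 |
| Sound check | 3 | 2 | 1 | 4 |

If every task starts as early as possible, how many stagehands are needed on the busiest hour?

9

Early-start schedule: Build platform@1, Focus lights@1, Spike marks@1, Sound check@1.
Load per hour: hour 1: 9, hour 2: 9, hour 3: 9, hour 4: 2, hour 5: 0, hour 6: 0.
Peak is 9.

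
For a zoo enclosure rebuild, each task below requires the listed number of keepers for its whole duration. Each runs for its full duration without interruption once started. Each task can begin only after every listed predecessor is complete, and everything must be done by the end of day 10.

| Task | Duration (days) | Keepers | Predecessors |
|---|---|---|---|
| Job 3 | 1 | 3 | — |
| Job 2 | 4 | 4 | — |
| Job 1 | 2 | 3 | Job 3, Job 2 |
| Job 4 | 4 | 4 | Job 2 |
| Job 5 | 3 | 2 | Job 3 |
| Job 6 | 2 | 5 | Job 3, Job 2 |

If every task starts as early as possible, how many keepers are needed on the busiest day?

12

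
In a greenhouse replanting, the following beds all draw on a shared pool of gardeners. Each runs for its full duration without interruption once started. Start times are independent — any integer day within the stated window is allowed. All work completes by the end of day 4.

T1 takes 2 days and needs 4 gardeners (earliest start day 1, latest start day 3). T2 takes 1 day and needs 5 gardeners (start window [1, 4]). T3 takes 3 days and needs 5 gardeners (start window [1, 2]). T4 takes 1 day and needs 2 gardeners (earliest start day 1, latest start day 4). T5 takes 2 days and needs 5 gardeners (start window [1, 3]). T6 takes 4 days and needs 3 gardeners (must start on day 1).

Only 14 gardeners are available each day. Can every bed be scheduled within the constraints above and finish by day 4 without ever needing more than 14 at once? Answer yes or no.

yes

Schedule T1@1, T2@1, T3@2, T4@1, T5@3, T6@1: d1:14  d2:12  d3:13  d4:13 — peak 14 ≤ 14.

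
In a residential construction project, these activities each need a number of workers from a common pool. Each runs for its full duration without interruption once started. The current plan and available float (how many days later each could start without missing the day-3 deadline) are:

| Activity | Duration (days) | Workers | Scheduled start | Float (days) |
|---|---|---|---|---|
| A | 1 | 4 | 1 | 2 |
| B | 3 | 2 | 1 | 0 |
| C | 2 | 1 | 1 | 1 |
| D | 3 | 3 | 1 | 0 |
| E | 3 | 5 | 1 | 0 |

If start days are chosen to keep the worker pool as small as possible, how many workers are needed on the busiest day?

Early-start (A@1, B@1, C@1, D@1, E@1) gives peak 15: d1:15  d2:11  d3:10.
Shift C→2.
Schedule A@1, B@1, C@2, D@1, E@1: d1:14  d2:11  d3:11 — peak 14.
No arrangement of the 6 feasible schedules does better.

14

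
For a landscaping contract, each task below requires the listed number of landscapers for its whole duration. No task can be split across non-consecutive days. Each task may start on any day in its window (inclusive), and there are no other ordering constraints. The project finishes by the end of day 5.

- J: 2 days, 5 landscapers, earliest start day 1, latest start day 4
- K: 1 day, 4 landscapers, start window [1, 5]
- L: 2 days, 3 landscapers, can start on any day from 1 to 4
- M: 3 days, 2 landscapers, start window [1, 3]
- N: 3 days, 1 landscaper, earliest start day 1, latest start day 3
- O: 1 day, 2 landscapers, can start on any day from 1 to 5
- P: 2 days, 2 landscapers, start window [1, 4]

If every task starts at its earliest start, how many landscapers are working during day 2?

13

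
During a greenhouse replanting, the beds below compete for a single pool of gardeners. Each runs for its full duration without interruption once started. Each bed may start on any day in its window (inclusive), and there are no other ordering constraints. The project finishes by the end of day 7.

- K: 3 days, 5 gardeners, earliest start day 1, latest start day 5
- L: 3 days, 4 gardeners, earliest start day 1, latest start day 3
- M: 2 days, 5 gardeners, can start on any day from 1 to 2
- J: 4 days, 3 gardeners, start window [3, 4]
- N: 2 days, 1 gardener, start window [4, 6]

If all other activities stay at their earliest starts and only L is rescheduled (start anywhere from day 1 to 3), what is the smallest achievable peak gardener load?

L@1: d1:14  d2:14  d3:12  d4:4  d5:4  d6:3  d7:0 → peak 14
L@2: d1:10  d2:14  d3:12  d4:8  d5:4  d6:3  d7:0 → peak 14
L@3: d1:10  d2:10  d3:12  d4:8  d5:8  d6:3  d7:0 → peak 12
Best is L@3, peak 12.

12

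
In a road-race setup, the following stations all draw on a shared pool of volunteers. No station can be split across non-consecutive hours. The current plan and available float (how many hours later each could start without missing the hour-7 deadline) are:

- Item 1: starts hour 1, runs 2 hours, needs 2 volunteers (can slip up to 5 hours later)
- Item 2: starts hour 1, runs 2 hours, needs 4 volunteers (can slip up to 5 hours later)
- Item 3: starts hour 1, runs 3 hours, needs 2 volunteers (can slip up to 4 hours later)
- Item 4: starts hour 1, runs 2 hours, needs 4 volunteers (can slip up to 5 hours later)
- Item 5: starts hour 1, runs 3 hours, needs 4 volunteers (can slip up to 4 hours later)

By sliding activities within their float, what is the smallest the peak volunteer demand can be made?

Early-start (Item 1@1, Item 2@1, Item 3@1, Item 4@1, Item 5@1) gives peak 16: h1:16  h2:16  h3:6  h4:0  h5:0  h6:0  h7:0.
Shift Item 3→3, Item 4→3, Item 5→5.
Schedule Item 1@1, Item 2@1, Item 3@3, Item 4@3, Item 5@5: h1:6  h2:6  h3:6  h4:6  h5:6  h6:4  h7:4 — peak 6.
Total volunteer-hours = 38 over 7 hours ⇒ peak ≥ ⌈38/7⌉ = 6, so 6 is optimal.

6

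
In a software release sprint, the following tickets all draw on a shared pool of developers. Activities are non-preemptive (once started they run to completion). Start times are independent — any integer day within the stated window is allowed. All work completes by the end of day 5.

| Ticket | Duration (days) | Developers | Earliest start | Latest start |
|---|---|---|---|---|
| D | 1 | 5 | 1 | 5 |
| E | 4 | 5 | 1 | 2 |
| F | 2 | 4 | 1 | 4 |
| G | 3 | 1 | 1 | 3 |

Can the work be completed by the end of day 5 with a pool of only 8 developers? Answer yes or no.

no

The minimum achievable peak is 9; 8 < 9, so no feasible schedule stays within the cap.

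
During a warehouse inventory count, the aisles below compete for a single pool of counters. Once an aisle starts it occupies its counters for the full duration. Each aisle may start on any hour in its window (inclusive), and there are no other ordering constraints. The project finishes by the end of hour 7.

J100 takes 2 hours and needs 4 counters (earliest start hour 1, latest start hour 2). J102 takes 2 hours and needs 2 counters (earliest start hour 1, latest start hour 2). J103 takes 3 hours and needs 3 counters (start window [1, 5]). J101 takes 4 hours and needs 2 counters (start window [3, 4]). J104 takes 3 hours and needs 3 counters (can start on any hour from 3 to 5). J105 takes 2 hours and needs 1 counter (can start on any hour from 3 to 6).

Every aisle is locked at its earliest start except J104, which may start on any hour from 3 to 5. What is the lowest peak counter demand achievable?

J104@3: h1:9  h2:9  h3:9  h4:6  h5:5  h6:2  h7:0 → peak 9
J104@4: h1:9  h2:9  h3:6  h4:6  h5:5  h6:5  h7:0 → peak 9
J104@5: h1:9  h2:9  h3:6  h4:3  h5:5  h6:5  h7:3 → peak 9
Best is J104@3, peak 9.

9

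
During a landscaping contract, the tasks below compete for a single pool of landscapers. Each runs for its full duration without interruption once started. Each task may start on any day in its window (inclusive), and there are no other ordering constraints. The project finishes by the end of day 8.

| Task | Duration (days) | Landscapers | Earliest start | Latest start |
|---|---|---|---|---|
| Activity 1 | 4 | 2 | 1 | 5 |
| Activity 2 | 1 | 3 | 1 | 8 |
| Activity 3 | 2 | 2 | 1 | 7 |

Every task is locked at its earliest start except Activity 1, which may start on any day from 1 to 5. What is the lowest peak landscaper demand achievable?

5

Activity 1@1: d1:7  d2:4  d3:2  d4:2  d5:0  d6:0  d7:0  d8:0 → peak 7
Activity 1@2: d1:5  d2:4  d3:2  d4:2  d5:2  d6:0  d7:0  d8:0 → peak 5
Activity 1@3: d1:5  d2:2  d3:2  d4:2  d5:2  d6:2  d7:0  d8:0 → peak 5
Activity 1@4: d1:5  d2:2  d3:0  d4:2  d5:2  d6:2  d7:2  d8:0 → peak 5
Activity 1@5: d1:5  d2:2  d3:0  d4:0  d5:2  d6:2  d7:2  d8:2 → peak 5
Best is Activity 1@2, peak 5.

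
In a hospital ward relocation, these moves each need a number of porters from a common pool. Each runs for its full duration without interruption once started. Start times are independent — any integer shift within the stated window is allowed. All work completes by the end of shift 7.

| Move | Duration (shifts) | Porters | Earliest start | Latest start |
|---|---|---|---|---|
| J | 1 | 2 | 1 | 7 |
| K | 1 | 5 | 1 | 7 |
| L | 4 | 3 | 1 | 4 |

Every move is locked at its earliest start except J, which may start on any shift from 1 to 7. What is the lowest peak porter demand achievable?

8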